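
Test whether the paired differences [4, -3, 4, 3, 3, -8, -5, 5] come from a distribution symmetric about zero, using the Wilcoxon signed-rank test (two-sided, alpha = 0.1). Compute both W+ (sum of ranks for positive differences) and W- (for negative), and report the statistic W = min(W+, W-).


Step 1: Drop any zero differences (none here) and take |d_i|.
|d| = [4, 3, 4, 3, 3, 8, 5, 5]
Step 2: Midrank |d_i| (ties get averaged ranks).
ranks: |4|->4.5, |3|->2, |4|->4.5, |3|->2, |3|->2, |8|->8, |5|->6.5, |5|->6.5
Step 3: Attach original signs; sum ranks with positive sign and with negative sign.
W+ = 4.5 + 4.5 + 2 + 2 + 6.5 = 19.5
W- = 2 + 8 + 6.5 = 16.5
(Check: W+ + W- = 36 should equal n(n+1)/2 = 36.)
Step 4: Test statistic W = min(W+, W-) = 16.5.
Step 5: Ties in |d|, so use the tie-corrected normal approximation.
        E[W] = n(n+1)/4 = 8*9/4 = 18.
        Tie groups: |d|=3 (t=3), |d|=4 (t=2), |d|=5 (t=2); sum(t^3 - t) = 36.
        Var[W] = n(n+1)(2n+1)/24 - sum(t^3-t)/48 = 1224/24 - 36/48 = 50.25.
        z = (W - E[W]) / sqrt(Var[W]) = (16.5 - 18) / 7.0887 = -0.2116.
        Two-sided p = 2*Phi(z) = 0.832416.
Step 6: alpha = 0.1. fail to reject H0.

W+ = 19.5, W- = 16.5, W = min = 16.5, p = 0.832416, fail to reject H0.


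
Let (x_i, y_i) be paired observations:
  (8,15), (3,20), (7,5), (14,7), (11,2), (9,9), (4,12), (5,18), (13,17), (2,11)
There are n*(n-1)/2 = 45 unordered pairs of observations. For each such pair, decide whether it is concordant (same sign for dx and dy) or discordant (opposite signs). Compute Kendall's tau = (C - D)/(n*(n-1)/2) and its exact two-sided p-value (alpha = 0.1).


Step 1: Enumerate the 45 unordered pairs (i,j) with i<j and classify each by sign(x_j-x_i) * sign(y_j-y_i).
  (1,2):dx=-5,dy=+5->D; (1,3):dx=-1,dy=-10->C; (1,4):dx=+6,dy=-8->D; (1,5):dx=+3,dy=-13->D
  (1,6):dx=+1,dy=-6->D; (1,7):dx=-4,dy=-3->C; (1,8):dx=-3,dy=+3->D; (1,9):dx=+5,dy=+2->C
  (1,10):dx=-6,dy=-4->C; (2,3):dx=+4,dy=-15->D; (2,4):dx=+11,dy=-13->D; (2,5):dx=+8,dy=-18->D
  (2,6):dx=+6,dy=-11->D; (2,7):dx=+1,dy=-8->D; (2,8):dx=+2,dy=-2->D; (2,9):dx=+10,dy=-3->D
  (2,10):dx=-1,dy=-9->C; (3,4):dx=+7,dy=+2->C; (3,5):dx=+4,dy=-3->D; (3,6):dx=+2,dy=+4->C
  (3,7):dx=-3,dy=+7->D; (3,8):dx=-2,dy=+13->D; (3,9):dx=+6,dy=+12->C; (3,10):dx=-5,dy=+6->D
  (4,5):dx=-3,dy=-5->C; (4,6):dx=-5,dy=+2->D; (4,7):dx=-10,dy=+5->D; (4,8):dx=-9,dy=+11->D
  (4,9):dx=-1,dy=+10->D; (4,10):dx=-12,dy=+4->D; (5,6):dx=-2,dy=+7->D; (5,7):dx=-7,dy=+10->D
  (5,8):dx=-6,dy=+16->D; (5,9):dx=+2,dy=+15->C; (5,10):dx=-9,dy=+9->D; (6,7):dx=-5,dy=+3->D
  (6,8):dx=-4,dy=+9->D; (6,9):dx=+4,dy=+8->C; (6,10):dx=-7,dy=+2->D; (7,8):dx=+1,dy=+6->C
  (7,9):dx=+9,dy=+5->C; (7,10):dx=-2,dy=-1->C; (8,9):dx=+8,dy=-1->D; (8,10):dx=-3,dy=-7->C
  (9,10):dx=-11,dy=-6->C
Step 2: C = 16, D = 29, total pairs = 45.
Step 3: tau = (C - D)/(n(n-1)/2) = (16 - 29)/45 = -0.288889.
Step 4: Exact two-sided p-value (enumerate n! = 3628800 permutations of y under H0): p = 0.291248.
Step 5: alpha = 0.1. fail to reject H0.

tau_b = -0.2889 (C=16, D=29), p = 0.291248, fail to reject H0.


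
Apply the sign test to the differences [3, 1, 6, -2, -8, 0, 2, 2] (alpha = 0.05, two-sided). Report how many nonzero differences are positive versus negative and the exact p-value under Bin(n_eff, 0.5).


Step 1: Discard zero differences. Original n = 8; n_eff = number of nonzero differences = 7.
Nonzero differences (with sign): +3, +1, +6, -2, -8, +2, +2
Step 2: Count signs: positive = 5, negative = 2.
Step 3: Under H0: P(positive) = 0.5, so the number of positives S ~ Bin(7, 0.5).
Step 4: Two-sided exact p-value = sum of Bin(7,0.5) probabilities at or below the observed probability = 0.453125.
Step 5: alpha = 0.05. fail to reject H0.

n_eff = 7, pos = 5, neg = 2, p = 0.453125, fail to reject H0.


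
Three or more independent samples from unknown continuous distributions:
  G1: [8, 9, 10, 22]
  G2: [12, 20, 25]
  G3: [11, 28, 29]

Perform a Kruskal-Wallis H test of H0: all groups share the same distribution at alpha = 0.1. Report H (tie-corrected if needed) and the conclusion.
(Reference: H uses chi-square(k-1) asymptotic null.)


Step 1: Combine all N = 10 observations and assign midranks.
sorted (value, group, rank): (8,G1,1), (9,G1,2), (10,G1,3), (11,G3,4), (12,G2,5), (20,G2,6), (22,G1,7), (25,G2,8), (28,G3,9), (29,G3,10)
Step 2: Sum ranks within each group.
R_1 = 13 (n_1 = 4)
R_2 = 19 (n_2 = 3)
R_3 = 23 (n_3 = 3)
Step 3: H = 12/(N(N+1)) * sum(R_i^2/n_i) - 3(N+1)
     = 12/(10*11) * (13^2/4 + 19^2/3 + 23^2/3) - 3*11
     = 0.109091 * 338.917 - 33
     = 3.972727.
Step 4: No ties, so H is used without correction.
Step 5: Under H0, H ~ chi^2(2); p-value = 0.137193.
Step 6: alpha = 0.1. fail to reject H0.

H = 3.9727, df = 2, p = 0.137193, fail to reject H0.


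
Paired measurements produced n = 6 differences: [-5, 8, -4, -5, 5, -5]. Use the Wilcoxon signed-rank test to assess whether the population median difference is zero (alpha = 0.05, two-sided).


Step 1: Drop any zero differences (none here) and take |d_i|.
|d| = [5, 8, 4, 5, 5, 5]
Step 2: Midrank |d_i| (ties get averaged ranks).
ranks: |5|->3.5, |8|->6, |4|->1, |5|->3.5, |5|->3.5, |5|->3.5
Step 3: Attach original signs; sum ranks with positive sign and with negative sign.
W+ = 6 + 3.5 = 9.5
W- = 3.5 + 1 + 3.5 + 3.5 = 11.5
(Check: W+ + W- = 21 should equal n(n+1)/2 = 21.)
Step 4: Test statistic W = min(W+, W-) = 9.5.
Step 5: Ties in |d|, so use the tie-corrected normal approximation.
        E[W] = n(n+1)/4 = 6*7/4 = 10.5.
        Tie groups: |d|=5 (t=4); sum(t^3 - t) = 60.
        Var[W] = n(n+1)(2n+1)/24 - sum(t^3-t)/48 = 546/24 - 60/48 = 21.5.
        z = (W - E[W]) / sqrt(Var[W]) = (9.5 - 10.5) / 4.6368 = -0.2157.
        Two-sided p = 2*Phi(z) = 0.829248.
Step 6: alpha = 0.05. fail to reject H0.

W+ = 9.5, W- = 11.5, W = min = 9.5, p = 0.829248, fail to reject H0.


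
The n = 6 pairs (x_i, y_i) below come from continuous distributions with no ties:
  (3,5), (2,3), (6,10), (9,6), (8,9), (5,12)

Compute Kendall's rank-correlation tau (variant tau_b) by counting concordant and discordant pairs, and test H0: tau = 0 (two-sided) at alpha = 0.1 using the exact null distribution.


Step 1: Enumerate the 15 unordered pairs (i,j) with i<j and classify each by sign(x_j-x_i) * sign(y_j-y_i).
  (1,2):dx=-1,dy=-2->C; (1,3):dx=+3,dy=+5->C; (1,4):dx=+6,dy=+1->C; (1,5):dx=+5,dy=+4->C
  (1,6):dx=+2,dy=+7->C; (2,3):dx=+4,dy=+7->C; (2,4):dx=+7,dy=+3->C; (2,5):dx=+6,dy=+6->C
  (2,6):dx=+3,dy=+9->C; (3,4):dx=+3,dy=-4->D; (3,5):dx=+2,dy=-1->D; (3,6):dx=-1,dy=+2->D
  (4,5):dx=-1,dy=+3->D; (4,6):dx=-4,dy=+6->D; (5,6):dx=-3,dy=+3->D
Step 2: C = 9, D = 6, total pairs = 15.
Step 3: tau = (C - D)/(n(n-1)/2) = (9 - 6)/15 = 0.200000.
Step 4: Exact two-sided p-value (enumerate n! = 720 permutations of y under H0): p = 0.719444.
Step 5: alpha = 0.1. fail to reject H0.

tau_b = 0.2000 (C=9, D=6), p = 0.719444, fail to reject H0.


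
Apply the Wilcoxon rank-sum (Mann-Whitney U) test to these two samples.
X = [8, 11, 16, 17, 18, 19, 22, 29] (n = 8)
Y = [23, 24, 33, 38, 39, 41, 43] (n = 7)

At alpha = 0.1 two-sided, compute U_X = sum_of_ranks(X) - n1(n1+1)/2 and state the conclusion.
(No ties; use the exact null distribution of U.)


Step 1: Combine and sort all 15 observations; assign midranks.
sorted (value, group): (8,X), (11,X), (16,X), (17,X), (18,X), (19,X), (22,X), (23,Y), (24,Y), (29,X), (33,Y), (38,Y), (39,Y), (41,Y), (43,Y)
ranks: 8->1, 11->2, 16->3, 17->4, 18->5, 19->6, 22->7, 23->8, 24->9, 29->10, 33->11, 38->12, 39->13, 41->14, 43->15
Step 2: Rank sum for X: R1 = 1 + 2 + 3 + 4 + 5 + 6 + 7 + 10 = 38.
Step 3: U_X = R1 - n1(n1+1)/2 = 38 - 8*9/2 = 38 - 36 = 2.
       U_Y = n1*n2 - U_X = 56 - 2 = 54.
Step 4: No ties, so the exact null distribution of U (based on enumerating the C(15,8) = 6435 equally likely rank assignments) gives the two-sided p-value.
Step 5: p-value = 0.001243; compare to alpha = 0.1. reject H0.

U_X = 2, p = 0.001243, reject H0 at alpha = 0.1.


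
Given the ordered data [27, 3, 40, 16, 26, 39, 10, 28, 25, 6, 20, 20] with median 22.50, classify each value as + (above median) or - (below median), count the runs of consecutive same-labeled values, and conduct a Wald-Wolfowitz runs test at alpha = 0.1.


Step 1: Compute median = 22.50; label A = above, B = below.
Labels in order: ABABAABAABBB  (n_A = 6, n_B = 6)
Step 2: Count runs R = 8.
Step 3: Under H0 (random ordering), E[R] = 2*n_A*n_B/(n_A+n_B) + 1 = 2*6*6/12 + 1 = 7.0000.
        Var[R] = 2*n_A*n_B*(2*n_A*n_B - n_A - n_B) / ((n_A+n_B)^2 * (n_A+n_B-1)) = 4320/1584 = 2.7273.
        SD[R] = 1.6514.
Step 4: Continuity-corrected z = (R - 0.5 - E[R]) / SD[R] = (8 - 0.5 - 7.0000) / 1.6514 = 0.3028.
Step 5: Two-sided p-value via normal approximation = 2*(1 - Phi(|z|)) = 0.762069.
Step 6: alpha = 0.1. fail to reject H0.

R = 8, z = 0.3028, p = 0.762069, fail to reject H0.


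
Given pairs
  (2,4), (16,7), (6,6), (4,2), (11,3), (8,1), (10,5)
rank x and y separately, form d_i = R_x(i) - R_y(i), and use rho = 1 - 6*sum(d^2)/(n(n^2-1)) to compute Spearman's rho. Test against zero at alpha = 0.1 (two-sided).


Step 1: Rank x and y separately (midranks; no ties here).
rank(x): 2->1, 16->7, 6->3, 4->2, 11->6, 8->4, 10->5
rank(y): 4->4, 7->7, 6->6, 2->2, 3->3, 1->1, 5->5
Step 2: d_i = R_x(i) - R_y(i); compute d_i^2.
  (1-4)^2=9, (7-7)^2=0, (3-6)^2=9, (2-2)^2=0, (6-3)^2=9, (4-1)^2=9, (5-5)^2=0
sum(d^2) = 36.
Step 3: rho = 1 - 6*36 / (7*(7^2 - 1)) = 1 - 216/336 = 0.357143.
Step 4: Under H0, t = rho * sqrt((n-2)/(1-rho^2)) = 0.8550 ~ t(5).
Step 5: Two-sided p-value from the t-distribution with 5 df = 0.431611.
Step 6: alpha = 0.1. fail to reject H0.

rho = 0.3571, p = 0.431611, fail to reject H0 at alpha = 0.1.


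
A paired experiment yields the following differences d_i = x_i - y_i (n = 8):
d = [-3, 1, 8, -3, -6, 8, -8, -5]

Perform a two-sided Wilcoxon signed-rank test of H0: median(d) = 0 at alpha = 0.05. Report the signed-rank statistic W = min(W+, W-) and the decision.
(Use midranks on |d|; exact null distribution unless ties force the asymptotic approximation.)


Step 1: Drop any zero differences (none here) and take |d_i|.
|d| = [3, 1, 8, 3, 6, 8, 8, 5]
Step 2: Midrank |d_i| (ties get averaged ranks).
ranks: |3|->2.5, |1|->1, |8|->7, |3|->2.5, |6|->5, |8|->7, |8|->7, |5|->4
Step 3: Attach original signs; sum ranks with positive sign and with negative sign.
W+ = 1 + 7 + 7 = 15
W- = 2.5 + 2.5 + 5 + 7 + 4 = 21
(Check: W+ + W- = 36 should equal n(n+1)/2 = 36.)
Step 4: Test statistic W = min(W+, W-) = 15.
Step 5: Ties in |d|, so use the tie-corrected normal approximation.
        E[W] = n(n+1)/4 = 8*9/4 = 18.
        Tie groups: |d|=3 (t=2), |d|=8 (t=3); sum(t^3 - t) = 30.
        Var[W] = n(n+1)(2n+1)/24 - sum(t^3-t)/48 = 1224/24 - 30/48 = 50.375.
        z = (W - E[W]) / sqrt(Var[W]) = (15 - 18) / 7.0975 = -0.4227.
        Two-sided p = 2*Phi(z) = 0.672527.
Step 6: alpha = 0.05. fail to reject H0.

W+ = 15, W- = 21, W = min = 15, p = 0.672527, fail to reject H0.


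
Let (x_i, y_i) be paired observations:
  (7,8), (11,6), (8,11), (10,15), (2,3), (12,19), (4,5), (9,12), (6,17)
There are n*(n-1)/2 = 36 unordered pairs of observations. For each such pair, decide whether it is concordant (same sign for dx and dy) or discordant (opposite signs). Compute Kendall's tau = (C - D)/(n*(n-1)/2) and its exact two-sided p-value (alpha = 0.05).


Step 1: Enumerate the 36 unordered pairs (i,j) with i<j and classify each by sign(x_j-x_i) * sign(y_j-y_i).
  (1,2):dx=+4,dy=-2->D; (1,3):dx=+1,dy=+3->C; (1,4):dx=+3,dy=+7->C; (1,5):dx=-5,dy=-5->C
  (1,6):dx=+5,dy=+11->C; (1,7):dx=-3,dy=-3->C; (1,8):dx=+2,dy=+4->C; (1,9):dx=-1,dy=+9->D
  (2,3):dx=-3,dy=+5->D; (2,4):dx=-1,dy=+9->D; (2,5):dx=-9,dy=-3->C; (2,6):dx=+1,dy=+13->C
  (2,7):dx=-7,dy=-1->C; (2,8):dx=-2,dy=+6->D; (2,9):dx=-5,dy=+11->D; (3,4):dx=+2,dy=+4->C
  (3,5):dx=-6,dy=-8->C; (3,6):dx=+4,dy=+8->C; (3,7):dx=-4,dy=-6->C; (3,8):dx=+1,dy=+1->C
  (3,9):dx=-2,dy=+6->D; (4,5):dx=-8,dy=-12->C; (4,6):dx=+2,dy=+4->C; (4,7):dx=-6,dy=-10->C
  (4,8):dx=-1,dy=-3->C; (4,9):dx=-4,dy=+2->D; (5,6):dx=+10,dy=+16->C; (5,7):dx=+2,dy=+2->C
  (5,8):dx=+7,dy=+9->C; (5,9):dx=+4,dy=+14->C; (6,7):dx=-8,dy=-14->C; (6,8):dx=-3,dy=-7->C
  (6,9):dx=-6,dy=-2->C; (7,8):dx=+5,dy=+7->C; (7,9):dx=+2,dy=+12->C; (8,9):dx=-3,dy=+5->D
Step 2: C = 27, D = 9, total pairs = 36.
Step 3: tau = (C - D)/(n(n-1)/2) = (27 - 9)/36 = 0.500000.
Step 4: Exact two-sided p-value (enumerate n! = 362880 permutations of y under H0): p = 0.075176.
Step 5: alpha = 0.05. fail to reject H0.

tau_b = 0.5000 (C=27, D=9), p = 0.075176, fail to reject H0.


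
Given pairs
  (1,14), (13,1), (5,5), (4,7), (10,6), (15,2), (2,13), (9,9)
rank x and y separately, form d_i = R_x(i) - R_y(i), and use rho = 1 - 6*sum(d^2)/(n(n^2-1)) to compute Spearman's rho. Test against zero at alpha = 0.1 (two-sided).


Step 1: Rank x and y separately (midranks; no ties here).
rank(x): 1->1, 13->7, 5->4, 4->3, 10->6, 15->8, 2->2, 9->5
rank(y): 14->8, 1->1, 5->3, 7->5, 6->4, 2->2, 13->7, 9->6
Step 2: d_i = R_x(i) - R_y(i); compute d_i^2.
  (1-8)^2=49, (7-1)^2=36, (4-3)^2=1, (3-5)^2=4, (6-4)^2=4, (8-2)^2=36, (2-7)^2=25, (5-6)^2=1
sum(d^2) = 156.
Step 3: rho = 1 - 6*156 / (8*(8^2 - 1)) = 1 - 936/504 = -0.857143.
Step 4: Under H0, t = rho * sqrt((n-2)/(1-rho^2)) = -4.0762 ~ t(6).
Step 5: Two-sided p-value from the t-distribution with 6 df = 0.006530.
Step 6: alpha = 0.1. reject H0.

rho = -0.8571, p = 0.006530, reject H0 at alpha = 0.1.


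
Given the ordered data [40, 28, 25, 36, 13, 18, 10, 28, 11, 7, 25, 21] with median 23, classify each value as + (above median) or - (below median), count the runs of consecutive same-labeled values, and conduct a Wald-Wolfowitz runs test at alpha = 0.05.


Step 1: Compute median = 23; label A = above, B = below.
Labels in order: AAAABBBABBAB  (n_A = 6, n_B = 6)
Step 2: Count runs R = 6.
Step 3: Under H0 (random ordering), E[R] = 2*n_A*n_B/(n_A+n_B) + 1 = 2*6*6/12 + 1 = 7.0000.
        Var[R] = 2*n_A*n_B*(2*n_A*n_B - n_A - n_B) / ((n_A+n_B)^2 * (n_A+n_B-1)) = 4320/1584 = 2.7273.
        SD[R] = 1.6514.
Step 4: Continuity-corrected z = (R + 0.5 - E[R]) / SD[R] = (6 + 0.5 - 7.0000) / 1.6514 = -0.3028.
Step 5: Two-sided p-value via normal approximation = 2*(1 - Phi(|z|)) = 0.762069.
Step 6: alpha = 0.05. fail to reject H0.

R = 6, z = -0.3028, p = 0.762069, fail to reject H0.


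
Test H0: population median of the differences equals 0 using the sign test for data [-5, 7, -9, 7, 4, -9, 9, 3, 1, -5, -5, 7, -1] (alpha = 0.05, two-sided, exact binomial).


Step 1: Discard zero differences. Original n = 13; n_eff = number of nonzero differences = 13.
Nonzero differences (with sign): -5, +7, -9, +7, +4, -9, +9, +3, +1, -5, -5, +7, -1
Step 2: Count signs: positive = 7, negative = 6.
Step 3: Under H0: P(positive) = 0.5, so the number of positives S ~ Bin(13, 0.5).
Step 4: Two-sided exact p-value = sum of Bin(13,0.5) probabilities at or below the observed probability = 1.000000.
Step 5: alpha = 0.05. fail to reject H0.

n_eff = 13, pos = 7, neg = 6, p = 1.000000, fail to reject H0.


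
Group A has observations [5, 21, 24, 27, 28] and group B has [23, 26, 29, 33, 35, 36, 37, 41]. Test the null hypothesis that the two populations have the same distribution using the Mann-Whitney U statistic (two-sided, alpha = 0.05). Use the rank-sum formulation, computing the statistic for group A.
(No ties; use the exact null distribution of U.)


Step 1: Combine and sort all 13 observations; assign midranks.
sorted (value, group): (5,X), (21,X), (23,Y), (24,X), (26,Y), (27,X), (28,X), (29,Y), (33,Y), (35,Y), (36,Y), (37,Y), (41,Y)
ranks: 5->1, 21->2, 23->3, 24->4, 26->5, 27->6, 28->7, 29->8, 33->9, 35->10, 36->11, 37->12, 41->13
Step 2: Rank sum for X: R1 = 1 + 2 + 4 + 6 + 7 = 20.
Step 3: U_X = R1 - n1(n1+1)/2 = 20 - 5*6/2 = 20 - 15 = 5.
       U_Y = n1*n2 - U_X = 40 - 5 = 35.
Step 4: No ties, so the exact null distribution of U (based on enumerating the C(13,5) = 1287 equally likely rank assignments) gives the two-sided p-value.
Step 5: p-value = 0.029526; compare to alpha = 0.05. reject H0.

U_X = 5, p = 0.029526, reject H0 at alpha = 0.05.


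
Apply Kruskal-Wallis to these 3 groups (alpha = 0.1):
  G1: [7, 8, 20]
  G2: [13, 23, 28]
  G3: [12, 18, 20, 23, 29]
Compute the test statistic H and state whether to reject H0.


Step 1: Combine all N = 11 observations and assign midranks.
sorted (value, group, rank): (7,G1,1), (8,G1,2), (12,G3,3), (13,G2,4), (18,G3,5), (20,G1,6.5), (20,G3,6.5), (23,G2,8.5), (23,G3,8.5), (28,G2,10), (29,G3,11)
Step 2: Sum ranks within each group.
R_1 = 9.5 (n_1 = 3)
R_2 = 22.5 (n_2 = 3)
R_3 = 34 (n_3 = 5)
Step 3: H = 12/(N(N+1)) * sum(R_i^2/n_i) - 3(N+1)
     = 12/(11*12) * (9.5^2/3 + 22.5^2/3 + 34^2/5) - 3*12
     = 0.090909 * 430.033 - 36
     = 3.093939.
Step 4: Ties present; correction factor C = 1 - 12/(11^3 - 11) = 0.990909. Corrected H = 3.093939 / 0.990909 = 3.122324.
Step 5: Under H0, H ~ chi^2(2); p-value = 0.209892.
Step 6: alpha = 0.1. fail to reject H0.

H = 3.1223, df = 2, p = 0.209892, fail to reject H0.


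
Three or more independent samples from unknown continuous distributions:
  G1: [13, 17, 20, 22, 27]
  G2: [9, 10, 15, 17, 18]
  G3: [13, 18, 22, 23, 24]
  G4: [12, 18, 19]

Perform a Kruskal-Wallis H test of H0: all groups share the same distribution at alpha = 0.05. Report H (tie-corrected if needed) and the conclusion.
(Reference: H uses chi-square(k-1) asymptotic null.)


Step 1: Combine all N = 18 observations and assign midranks.
sorted (value, group, rank): (9,G2,1), (10,G2,2), (12,G4,3), (13,G1,4.5), (13,G3,4.5), (15,G2,6), (17,G1,7.5), (17,G2,7.5), (18,G2,10), (18,G3,10), (18,G4,10), (19,G4,12), (20,G1,13), (22,G1,14.5), (22,G3,14.5), (23,G3,16), (24,G3,17), (27,G1,18)
Step 2: Sum ranks within each group.
R_1 = 57.5 (n_1 = 5)
R_2 = 26.5 (n_2 = 5)
R_3 = 62 (n_3 = 5)
R_4 = 25 (n_4 = 3)
Step 3: H = 12/(N(N+1)) * sum(R_i^2/n_i) - 3(N+1)
     = 12/(18*19) * (57.5^2/5 + 26.5^2/5 + 62^2/5 + 25^2/3) - 3*19
     = 0.035088 * 1778.83 - 57
     = 5.415205.
Step 4: Ties present; correction factor C = 1 - 42/(18^3 - 18) = 0.992776. Corrected H = 5.415205 / 0.992776 = 5.454608.
Step 5: Under H0, H ~ chi^2(3); p-value = 0.141379.
Step 6: alpha = 0.05. fail to reject H0.

H = 5.4546, df = 3, p = 0.141379, fail to reject H0.


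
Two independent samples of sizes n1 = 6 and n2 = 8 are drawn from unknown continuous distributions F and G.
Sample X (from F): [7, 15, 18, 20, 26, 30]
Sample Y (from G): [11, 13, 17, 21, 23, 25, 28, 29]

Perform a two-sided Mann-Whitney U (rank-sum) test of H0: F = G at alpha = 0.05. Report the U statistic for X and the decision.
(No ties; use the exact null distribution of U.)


Step 1: Combine and sort all 14 observations; assign midranks.
sorted (value, group): (7,X), (11,Y), (13,Y), (15,X), (17,Y), (18,X), (20,X), (21,Y), (23,Y), (25,Y), (26,X), (28,Y), (29,Y), (30,X)
ranks: 7->1, 11->2, 13->3, 15->4, 17->5, 18->6, 20->7, 21->8, 23->9, 25->10, 26->11, 28->12, 29->13, 30->14
Step 2: Rank sum for X: R1 = 1 + 4 + 6 + 7 + 11 + 14 = 43.
Step 3: U_X = R1 - n1(n1+1)/2 = 43 - 6*7/2 = 43 - 21 = 22.
       U_Y = n1*n2 - U_X = 48 - 22 = 26.
Step 4: No ties, so the exact null distribution of U (based on enumerating the C(14,6) = 3003 equally likely rank assignments) gives the two-sided p-value.
Step 5: p-value = 0.851815; compare to alpha = 0.05. fail to reject H0.

U_X = 22, p = 0.851815, fail to reject H0 at alpha = 0.05.


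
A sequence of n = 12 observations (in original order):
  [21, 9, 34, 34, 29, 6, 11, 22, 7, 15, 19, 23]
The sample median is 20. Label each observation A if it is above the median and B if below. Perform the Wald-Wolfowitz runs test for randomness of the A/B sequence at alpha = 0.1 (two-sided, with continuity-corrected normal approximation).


Step 1: Compute median = 20; label A = above, B = below.
Labels in order: ABAAABBABBBA  (n_A = 6, n_B = 6)
Step 2: Count runs R = 7.
Step 3: Under H0 (random ordering), E[R] = 2*n_A*n_B/(n_A+n_B) + 1 = 2*6*6/12 + 1 = 7.0000.
        Var[R] = 2*n_A*n_B*(2*n_A*n_B - n_A - n_B) / ((n_A+n_B)^2 * (n_A+n_B-1)) = 4320/1584 = 2.7273.
        SD[R] = 1.6514.
Step 4: R = E[R], so z = 0 with no continuity correction.
Step 5: Two-sided p-value via normal approximation = 2*(1 - Phi(|z|)) = 1.000000.
Step 6: alpha = 0.1. fail to reject H0.

R = 7, z = 0.0000, p = 1.000000, fail to reject H0.


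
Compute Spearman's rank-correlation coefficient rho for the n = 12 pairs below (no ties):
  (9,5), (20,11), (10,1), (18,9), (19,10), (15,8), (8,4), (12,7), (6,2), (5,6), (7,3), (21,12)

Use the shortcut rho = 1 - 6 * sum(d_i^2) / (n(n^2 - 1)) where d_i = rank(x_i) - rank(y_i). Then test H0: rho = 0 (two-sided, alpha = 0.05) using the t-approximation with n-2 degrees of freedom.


Step 1: Rank x and y separately (midranks; no ties here).
rank(x): 9->5, 20->11, 10->6, 18->9, 19->10, 15->8, 8->4, 12->7, 6->2, 5->1, 7->3, 21->12
rank(y): 5->5, 11->11, 1->1, 9->9, 10->10, 8->8, 4->4, 7->7, 2->2, 6->6, 3->3, 12->12
Step 2: d_i = R_x(i) - R_y(i); compute d_i^2.
  (5-5)^2=0, (11-11)^2=0, (6-1)^2=25, (9-9)^2=0, (10-10)^2=0, (8-8)^2=0, (4-4)^2=0, (7-7)^2=0, (2-2)^2=0, (1-6)^2=25, (3-3)^2=0, (12-12)^2=0
sum(d^2) = 50.
Step 3: rho = 1 - 6*50 / (12*(12^2 - 1)) = 1 - 300/1716 = 0.825175.
Step 4: Under H0, t = rho * sqrt((n-2)/(1-rho^2)) = 4.6195 ~ t(10).
Step 5: Two-sided p-value from the t-distribution with 10 df = 0.000951.
Step 6: alpha = 0.05. reject H0.

rho = 0.8252, p = 0.000951, reject H0 at alpha = 0.05.


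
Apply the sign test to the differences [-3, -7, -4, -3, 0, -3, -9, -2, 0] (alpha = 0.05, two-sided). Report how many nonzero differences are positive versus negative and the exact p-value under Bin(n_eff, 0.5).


Step 1: Discard zero differences. Original n = 9; n_eff = number of nonzero differences = 7.
Nonzero differences (with sign): -3, -7, -4, -3, -3, -9, -2
Step 2: Count signs: positive = 0, negative = 7.
Step 3: Under H0: P(positive) = 0.5, so the number of positives S ~ Bin(7, 0.5).
Step 4: Two-sided exact p-value = sum of Bin(7,0.5) probabilities at or below the observed probability = 0.015625.
Step 5: alpha = 0.05. reject H0.

n_eff = 7, pos = 0, neg = 7, p = 0.015625, reject H0.


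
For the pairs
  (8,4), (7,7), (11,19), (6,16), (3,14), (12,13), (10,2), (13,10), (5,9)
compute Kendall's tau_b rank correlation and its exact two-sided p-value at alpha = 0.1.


Step 1: Enumerate the 36 unordered pairs (i,j) with i<j and classify each by sign(x_j-x_i) * sign(y_j-y_i).
  (1,2):dx=-1,dy=+3->D; (1,3):dx=+3,dy=+15->C; (1,4):dx=-2,dy=+12->D; (1,5):dx=-5,dy=+10->D
  (1,6):dx=+4,dy=+9->C; (1,7):dx=+2,dy=-2->D; (1,8):dx=+5,dy=+6->C; (1,9):dx=-3,dy=+5->D
  (2,3):dx=+4,dy=+12->C; (2,4):dx=-1,dy=+9->D; (2,5):dx=-4,dy=+7->D; (2,6):dx=+5,dy=+6->C
  (2,7):dx=+3,dy=-5->D; (2,8):dx=+6,dy=+3->C; (2,9):dx=-2,dy=+2->D; (3,4):dx=-5,dy=-3->C
  (3,5):dx=-8,dy=-5->C; (3,6):dx=+1,dy=-6->D; (3,7):dx=-1,dy=-17->C; (3,8):dx=+2,dy=-9->D
  (3,9):dx=-6,dy=-10->C; (4,5):dx=-3,dy=-2->C; (4,6):dx=+6,dy=-3->D; (4,7):dx=+4,dy=-14->D
  (4,8):dx=+7,dy=-6->D; (4,9):dx=-1,dy=-7->C; (5,6):dx=+9,dy=-1->D; (5,7):dx=+7,dy=-12->D
  (5,8):dx=+10,dy=-4->D; (5,9):dx=+2,dy=-5->D; (6,7):dx=-2,dy=-11->C; (6,8):dx=+1,dy=-3->D
  (6,9):dx=-7,dy=-4->C; (7,8):dx=+3,dy=+8->C; (7,9):dx=-5,dy=+7->D; (8,9):dx=-8,dy=-1->C
Step 2: C = 16, D = 20, total pairs = 36.
Step 3: tau = (C - D)/(n(n-1)/2) = (16 - 20)/36 = -0.111111.
Step 4: Exact two-sided p-value (enumerate n! = 362880 permutations of y under H0): p = 0.761414.
Step 5: alpha = 0.1. fail to reject H0.

tau_b = -0.1111 (C=16, D=20), p = 0.761414, fail to reject H0.


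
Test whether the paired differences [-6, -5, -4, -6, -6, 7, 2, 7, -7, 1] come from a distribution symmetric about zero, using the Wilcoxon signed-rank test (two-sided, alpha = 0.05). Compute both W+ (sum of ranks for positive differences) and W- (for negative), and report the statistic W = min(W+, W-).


Step 1: Drop any zero differences (none here) and take |d_i|.
|d| = [6, 5, 4, 6, 6, 7, 2, 7, 7, 1]
Step 2: Midrank |d_i| (ties get averaged ranks).
ranks: |6|->6, |5|->4, |4|->3, |6|->6, |6|->6, |7|->9, |2|->2, |7|->9, |7|->9, |1|->1
Step 3: Attach original signs; sum ranks with positive sign and with negative sign.
W+ = 9 + 2 + 9 + 1 = 21
W- = 6 + 4 + 3 + 6 + 6 + 9 = 34
(Check: W+ + W- = 55 should equal n(n+1)/2 = 55.)
Step 4: Test statistic W = min(W+, W-) = 21.
Step 5: Ties in |d|, so use the tie-corrected normal approximation.
        E[W] = n(n+1)/4 = 10*11/4 = 27.5.
        Tie groups: |d|=6 (t=3), |d|=7 (t=3); sum(t^3 - t) = 48.
        Var[W] = n(n+1)(2n+1)/24 - sum(t^3-t)/48 = 2310/24 - 48/48 = 95.25.
        z = (W - E[W]) / sqrt(Var[W]) = (21 - 27.5) / 9.7596 = -0.6660.
        Two-sided p = 2*Phi(z) = 0.505405.
Step 6: alpha = 0.05. fail to reject H0.

W+ = 21, W- = 34, W = min = 21, p = 0.505405, fail to reject H0.


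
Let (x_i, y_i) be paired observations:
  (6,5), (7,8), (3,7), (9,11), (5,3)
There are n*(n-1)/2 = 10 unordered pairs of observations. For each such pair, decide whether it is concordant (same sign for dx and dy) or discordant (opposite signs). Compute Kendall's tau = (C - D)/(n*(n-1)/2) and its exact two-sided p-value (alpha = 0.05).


Step 1: Enumerate the 10 unordered pairs (i,j) with i<j and classify each by sign(x_j-x_i) * sign(y_j-y_i).
  (1,2):dx=+1,dy=+3->C; (1,3):dx=-3,dy=+2->D; (1,4):dx=+3,dy=+6->C; (1,5):dx=-1,dy=-2->C
  (2,3):dx=-4,dy=-1->C; (2,4):dx=+2,dy=+3->C; (2,5):dx=-2,dy=-5->C; (3,4):dx=+6,dy=+4->C
  (3,5):dx=+2,dy=-4->D; (4,5):dx=-4,dy=-8->C
Step 2: C = 8, D = 2, total pairs = 10.
Step 3: tau = (C - D)/(n(n-1)/2) = (8 - 2)/10 = 0.600000.
Step 4: Exact two-sided p-value (enumerate n! = 120 permutations of y under H0): p = 0.233333.
Step 5: alpha = 0.05. fail to reject H0.

tau_b = 0.6000 (C=8, D=2), p = 0.233333, fail to reject H0.


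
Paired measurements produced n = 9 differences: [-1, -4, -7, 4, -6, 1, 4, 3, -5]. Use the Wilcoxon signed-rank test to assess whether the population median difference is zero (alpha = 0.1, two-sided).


Step 1: Drop any zero differences (none here) and take |d_i|.
|d| = [1, 4, 7, 4, 6, 1, 4, 3, 5]
Step 2: Midrank |d_i| (ties get averaged ranks).
ranks: |1|->1.5, |4|->5, |7|->9, |4|->5, |6|->8, |1|->1.5, |4|->5, |3|->3, |5|->7
Step 3: Attach original signs; sum ranks with positive sign and with negative sign.
W+ = 5 + 1.5 + 5 + 3 = 14.5
W- = 1.5 + 5 + 9 + 8 + 7 = 30.5
(Check: W+ + W- = 45 should equal n(n+1)/2 = 45.)
Step 4: Test statistic W = min(W+, W-) = 14.5.
Step 5: Ties in |d|, so use the tie-corrected normal approximation.
        E[W] = n(n+1)/4 = 9*10/4 = 22.5.
        Tie groups: |d|=1 (t=2), |d|=4 (t=3); sum(t^3 - t) = 30.
        Var[W] = n(n+1)(2n+1)/24 - sum(t^3-t)/48 = 1710/24 - 30/48 = 70.625.
        z = (W - E[W]) / sqrt(Var[W]) = (14.5 - 22.5) / 8.4039 = -0.9519.
        Two-sided p = 2*Phi(z) = 0.341126.
Step 6: alpha = 0.1. fail to reject H0.

W+ = 14.5, W- = 30.5, W = min = 14.5, p = 0.341126, fail to reject H0.


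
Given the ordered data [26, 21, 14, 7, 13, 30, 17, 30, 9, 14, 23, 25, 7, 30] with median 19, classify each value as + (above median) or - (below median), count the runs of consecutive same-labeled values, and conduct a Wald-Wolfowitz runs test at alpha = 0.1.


Step 1: Compute median = 19; label A = above, B = below.
Labels in order: AABBBABABBAABA  (n_A = 7, n_B = 7)
Step 2: Count runs R = 9.
Step 3: Under H0 (random ordering), E[R] = 2*n_A*n_B/(n_A+n_B) + 1 = 2*7*7/14 + 1 = 8.0000.
        Var[R] = 2*n_A*n_B*(2*n_A*n_B - n_A - n_B) / ((n_A+n_B)^2 * (n_A+n_B-1)) = 8232/2548 = 3.2308.
        SD[R] = 1.7974.
Step 4: Continuity-corrected z = (R - 0.5 - E[R]) / SD[R] = (9 - 0.5 - 8.0000) / 1.7974 = 0.2782.
Step 5: Two-sided p-value via normal approximation = 2*(1 - Phi(|z|)) = 0.780879.
Step 6: alpha = 0.1. fail to reject H0.

R = 9, z = 0.2782, p = 0.780879, fail to reject H0.


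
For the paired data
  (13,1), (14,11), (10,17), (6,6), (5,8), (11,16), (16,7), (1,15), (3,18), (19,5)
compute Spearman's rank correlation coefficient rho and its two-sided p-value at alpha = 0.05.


Step 1: Rank x and y separately (midranks; no ties here).
rank(x): 13->7, 14->8, 10->5, 6->4, 5->3, 11->6, 16->9, 1->1, 3->2, 19->10
rank(y): 1->1, 11->6, 17->9, 6->3, 8->5, 16->8, 7->4, 15->7, 18->10, 5->2
Step 2: d_i = R_x(i) - R_y(i); compute d_i^2.
  (7-1)^2=36, (8-6)^2=4, (5-9)^2=16, (4-3)^2=1, (3-5)^2=4, (6-8)^2=4, (9-4)^2=25, (1-7)^2=36, (2-10)^2=64, (10-2)^2=64
sum(d^2) = 254.
Step 3: rho = 1 - 6*254 / (10*(10^2 - 1)) = 1 - 1524/990 = -0.539394.
Step 4: Under H0, t = rho * sqrt((n-2)/(1-rho^2)) = -1.8118 ~ t(8).
Step 5: Two-sided p-value from the t-distribution with 8 df = 0.107593.
Step 6: alpha = 0.05. fail to reject H0.

rho = -0.5394, p = 0.107593, fail to reject H0 at alpha = 0.05.


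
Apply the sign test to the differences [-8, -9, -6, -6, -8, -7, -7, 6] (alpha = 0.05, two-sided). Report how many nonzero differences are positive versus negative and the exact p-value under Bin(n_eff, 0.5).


Step 1: Discard zero differences. Original n = 8; n_eff = number of nonzero differences = 8.
Nonzero differences (with sign): -8, -9, -6, -6, -8, -7, -7, +6
Step 2: Count signs: positive = 1, negative = 7.
Step 3: Under H0: P(positive) = 0.5, so the number of positives S ~ Bin(8, 0.5).
Step 4: Two-sided exact p-value = sum of Bin(8,0.5) probabilities at or below the observed probability = 0.070312.
Step 5: alpha = 0.05. fail to reject H0.

n_eff = 8, pos = 1, neg = 7, p = 0.070312, fail to reject H0.


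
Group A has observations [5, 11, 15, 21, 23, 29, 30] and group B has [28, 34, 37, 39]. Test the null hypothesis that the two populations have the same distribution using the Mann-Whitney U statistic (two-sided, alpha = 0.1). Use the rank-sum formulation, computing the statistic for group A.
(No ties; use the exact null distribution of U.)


Step 1: Combine and sort all 11 observations; assign midranks.
sorted (value, group): (5,X), (11,X), (15,X), (21,X), (23,X), (28,Y), (29,X), (30,X), (34,Y), (37,Y), (39,Y)
ranks: 5->1, 11->2, 15->3, 21->4, 23->5, 28->6, 29->7, 30->8, 34->9, 37->10, 39->11
Step 2: Rank sum for X: R1 = 1 + 2 + 3 + 4 + 5 + 7 + 8 = 30.
Step 3: U_X = R1 - n1(n1+1)/2 = 30 - 7*8/2 = 30 - 28 = 2.
       U_Y = n1*n2 - U_X = 28 - 2 = 26.
Step 4: No ties, so the exact null distribution of U (based on enumerating the C(11,7) = 330 equally likely rank assignments) gives the two-sided p-value.
Step 5: p-value = 0.024242; compare to alpha = 0.1. reject H0.

U_X = 2, p = 0.024242, reject H0 at alpha = 0.1.


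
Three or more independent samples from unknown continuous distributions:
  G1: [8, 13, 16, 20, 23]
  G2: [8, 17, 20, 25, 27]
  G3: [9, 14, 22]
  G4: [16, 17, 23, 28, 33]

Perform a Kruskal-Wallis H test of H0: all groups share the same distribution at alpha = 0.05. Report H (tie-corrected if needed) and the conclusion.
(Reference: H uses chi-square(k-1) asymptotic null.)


Step 1: Combine all N = 18 observations and assign midranks.
sorted (value, group, rank): (8,G1,1.5), (8,G2,1.5), (9,G3,3), (13,G1,4), (14,G3,5), (16,G1,6.5), (16,G4,6.5), (17,G2,8.5), (17,G4,8.5), (20,G1,10.5), (20,G2,10.5), (22,G3,12), (23,G1,13.5), (23,G4,13.5), (25,G2,15), (27,G2,16), (28,G4,17), (33,G4,18)
Step 2: Sum ranks within each group.
R_1 = 36 (n_1 = 5)
R_2 = 51.5 (n_2 = 5)
R_3 = 20 (n_3 = 3)
R_4 = 63.5 (n_4 = 5)
Step 3: H = 12/(N(N+1)) * sum(R_i^2/n_i) - 3(N+1)
     = 12/(18*19) * (36^2/5 + 51.5^2/5 + 20^2/3 + 63.5^2/5) - 3*19
     = 0.035088 * 1729.43 - 57
     = 3.681871.
Step 4: Ties present; correction factor C = 1 - 30/(18^3 - 18) = 0.994840. Corrected H = 3.681871 / 0.994840 = 3.700968.
Step 5: Under H0, H ~ chi^2(3); p-value = 0.295617.
Step 6: alpha = 0.05. fail to reject H0.

H = 3.7010, df = 3, p = 0.295617, fail to reject H0.


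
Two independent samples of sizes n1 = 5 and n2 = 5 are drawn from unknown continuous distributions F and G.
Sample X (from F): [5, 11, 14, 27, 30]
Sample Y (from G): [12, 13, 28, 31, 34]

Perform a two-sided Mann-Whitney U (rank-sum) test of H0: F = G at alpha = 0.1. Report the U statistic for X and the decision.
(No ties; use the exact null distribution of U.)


Step 1: Combine and sort all 10 observations; assign midranks.
sorted (value, group): (5,X), (11,X), (12,Y), (13,Y), (14,X), (27,X), (28,Y), (30,X), (31,Y), (34,Y)
ranks: 5->1, 11->2, 12->3, 13->4, 14->5, 27->6, 28->7, 30->8, 31->9, 34->10
Step 2: Rank sum for X: R1 = 1 + 2 + 5 + 6 + 8 = 22.
Step 3: U_X = R1 - n1(n1+1)/2 = 22 - 5*6/2 = 22 - 15 = 7.
       U_Y = n1*n2 - U_X = 25 - 7 = 18.
Step 4: No ties, so the exact null distribution of U (based on enumerating the C(10,5) = 252 equally likely rank assignments) gives the two-sided p-value.
Step 5: p-value = 0.309524; compare to alpha = 0.1. fail to reject H0.

U_X = 7, p = 0.309524, fail to reject H0 at alpha = 0.1.


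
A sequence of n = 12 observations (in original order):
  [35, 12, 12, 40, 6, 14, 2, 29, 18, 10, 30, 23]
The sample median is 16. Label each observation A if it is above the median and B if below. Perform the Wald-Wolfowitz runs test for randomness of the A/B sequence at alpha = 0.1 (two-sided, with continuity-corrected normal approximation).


Step 1: Compute median = 16; label A = above, B = below.
Labels in order: ABBABBBAABAA  (n_A = 6, n_B = 6)
Step 2: Count runs R = 7.
Step 3: Under H0 (random ordering), E[R] = 2*n_A*n_B/(n_A+n_B) + 1 = 2*6*6/12 + 1 = 7.0000.
        Var[R] = 2*n_A*n_B*(2*n_A*n_B - n_A - n_B) / ((n_A+n_B)^2 * (n_A+n_B-1)) = 4320/1584 = 2.7273.
        SD[R] = 1.6514.
Step 4: R = E[R], so z = 0 with no continuity correction.
Step 5: Two-sided p-value via normal approximation = 2*(1 - Phi(|z|)) = 1.000000.
Step 6: alpha = 0.1. fail to reject H0.

R = 7, z = 0.0000, p = 1.000000, fail to reject H0.


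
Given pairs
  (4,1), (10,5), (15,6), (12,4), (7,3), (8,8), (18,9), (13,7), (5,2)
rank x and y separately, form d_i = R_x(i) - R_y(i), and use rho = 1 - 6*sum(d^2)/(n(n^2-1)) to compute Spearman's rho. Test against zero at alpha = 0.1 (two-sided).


Step 1: Rank x and y separately (midranks; no ties here).
rank(x): 4->1, 10->5, 15->8, 12->6, 7->3, 8->4, 18->9, 13->7, 5->2
rank(y): 1->1, 5->5, 6->6, 4->4, 3->3, 8->8, 9->9, 7->7, 2->2
Step 2: d_i = R_x(i) - R_y(i); compute d_i^2.
  (1-1)^2=0, (5-5)^2=0, (8-6)^2=4, (6-4)^2=4, (3-3)^2=0, (4-8)^2=16, (9-9)^2=0, (7-7)^2=0, (2-2)^2=0
sum(d^2) = 24.
Step 3: rho = 1 - 6*24 / (9*(9^2 - 1)) = 1 - 144/720 = 0.800000.
Step 4: Under H0, t = rho * sqrt((n-2)/(1-rho^2)) = 3.5277 ~ t(7).
Step 5: Two-sided p-value from the t-distribution with 7 df = 0.009628.
Step 6: alpha = 0.1. reject H0.

rho = 0.8000, p = 0.009628, reject H0 at alpha = 0.1.


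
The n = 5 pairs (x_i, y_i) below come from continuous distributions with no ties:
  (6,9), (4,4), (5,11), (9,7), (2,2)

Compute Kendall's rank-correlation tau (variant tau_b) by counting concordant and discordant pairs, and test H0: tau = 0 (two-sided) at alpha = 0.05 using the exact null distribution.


Step 1: Enumerate the 10 unordered pairs (i,j) with i<j and classify each by sign(x_j-x_i) * sign(y_j-y_i).
  (1,2):dx=-2,dy=-5->C; (1,3):dx=-1,dy=+2->D; (1,4):dx=+3,dy=-2->D; (1,5):dx=-4,dy=-7->C
  (2,3):dx=+1,dy=+7->C; (2,4):dx=+5,dy=+3->C; (2,5):dx=-2,dy=-2->C; (3,4):dx=+4,dy=-4->D
  (3,5):dx=-3,dy=-9->C; (4,5):dx=-7,dy=-5->C
Step 2: C = 7, D = 3, total pairs = 10.
Step 3: tau = (C - D)/(n(n-1)/2) = (7 - 3)/10 = 0.400000.
Step 4: Exact two-sided p-value (enumerate n! = 120 permutations of y under H0): p = 0.483333.
Step 5: alpha = 0.05. fail to reject H0.

tau_b = 0.4000 (C=7, D=3), p = 0.483333, fail to reject H0.


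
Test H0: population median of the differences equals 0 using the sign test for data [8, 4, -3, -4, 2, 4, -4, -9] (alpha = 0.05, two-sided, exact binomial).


Step 1: Discard zero differences. Original n = 8; n_eff = number of nonzero differences = 8.
Nonzero differences (with sign): +8, +4, -3, -4, +2, +4, -4, -9
Step 2: Count signs: positive = 4, negative = 4.
Step 3: Under H0: P(positive) = 0.5, so the number of positives S ~ Bin(8, 0.5).
Step 4: Two-sided exact p-value = sum of Bin(8,0.5) probabilities at or below the observed probability = 1.000000.
Step 5: alpha = 0.05. fail to reject H0.

n_eff = 8, pos = 4, neg = 4, p = 1.000000, fail to reject H0.


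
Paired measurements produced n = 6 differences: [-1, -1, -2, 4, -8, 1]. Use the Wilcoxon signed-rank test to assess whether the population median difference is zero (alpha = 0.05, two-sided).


Step 1: Drop any zero differences (none here) and take |d_i|.
|d| = [1, 1, 2, 4, 8, 1]
Step 2: Midrank |d_i| (ties get averaged ranks).
ranks: |1|->2, |1|->2, |2|->4, |4|->5, |8|->6, |1|->2
Step 3: Attach original signs; sum ranks with positive sign and with negative sign.
W+ = 5 + 2 = 7
W- = 2 + 2 + 4 + 6 = 14
(Check: W+ + W- = 21 should equal n(n+1)/2 = 21.)
Step 4: Test statistic W = min(W+, W-) = 7.
Step 5: Ties in |d|, so use the tie-corrected normal approximation.
        E[W] = n(n+1)/4 = 6*7/4 = 10.5.
        Tie groups: |d|=1 (t=3); sum(t^3 - t) = 24.
        Var[W] = n(n+1)(2n+1)/24 - sum(t^3-t)/48 = 546/24 - 24/48 = 22.25.
        z = (W - E[W]) / sqrt(Var[W]) = (7 - 10.5) / 4.7170 = -0.7420.
        Two-sided p = 2*Phi(z) = 0.458088.
Step 6: alpha = 0.05. fail to reject H0.

W+ = 7, W- = 14, W = min = 7, p = 0.458088, fail to reject H0.


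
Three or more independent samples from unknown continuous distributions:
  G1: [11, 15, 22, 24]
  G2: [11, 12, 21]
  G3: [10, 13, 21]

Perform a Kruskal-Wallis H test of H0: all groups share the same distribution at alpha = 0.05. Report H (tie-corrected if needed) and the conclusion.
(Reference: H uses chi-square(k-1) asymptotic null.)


Step 1: Combine all N = 10 observations and assign midranks.
sorted (value, group, rank): (10,G3,1), (11,G1,2.5), (11,G2,2.5), (12,G2,4), (13,G3,5), (15,G1,6), (21,G2,7.5), (21,G3,7.5), (22,G1,9), (24,G1,10)
Step 2: Sum ranks within each group.
R_1 = 27.5 (n_1 = 4)
R_2 = 14 (n_2 = 3)
R_3 = 13.5 (n_3 = 3)
Step 3: H = 12/(N(N+1)) * sum(R_i^2/n_i) - 3(N+1)
     = 12/(10*11) * (27.5^2/4 + 14^2/3 + 13.5^2/3) - 3*11
     = 0.109091 * 315.146 - 33
     = 1.379545.
Step 4: Ties present; correction factor C = 1 - 12/(10^3 - 10) = 0.987879. Corrected H = 1.379545 / 0.987879 = 1.396472.
Step 5: Under H0, H ~ chi^2(2); p-value = 0.497462.
Step 6: alpha = 0.05. fail to reject H0.

H = 1.3965, df = 2, p = 0.497462, fail to reject H0.


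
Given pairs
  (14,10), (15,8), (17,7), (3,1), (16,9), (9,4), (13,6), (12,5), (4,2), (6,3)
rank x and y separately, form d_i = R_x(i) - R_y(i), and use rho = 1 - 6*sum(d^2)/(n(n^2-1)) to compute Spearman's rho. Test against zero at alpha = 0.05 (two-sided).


Step 1: Rank x and y separately (midranks; no ties here).
rank(x): 14->7, 15->8, 17->10, 3->1, 16->9, 9->4, 13->6, 12->5, 4->2, 6->3
rank(y): 10->10, 8->8, 7->7, 1->1, 9->9, 4->4, 6->6, 5->5, 2->2, 3->3
Step 2: d_i = R_x(i) - R_y(i); compute d_i^2.
  (7-10)^2=9, (8-8)^2=0, (10-7)^2=9, (1-1)^2=0, (9-9)^2=0, (4-4)^2=0, (6-6)^2=0, (5-5)^2=0, (2-2)^2=0, (3-3)^2=0
sum(d^2) = 18.
Step 3: rho = 1 - 6*18 / (10*(10^2 - 1)) = 1 - 108/990 = 0.890909.
Step 4: Under H0, t = rho * sqrt((n-2)/(1-rho^2)) = 5.5482 ~ t(8).
Step 5: Two-sided p-value from the t-distribution with 8 df = 0.000542.
Step 6: alpha = 0.05. reject H0.

rho = 0.8909, p = 0.000542, reject H0 at alpha = 0.05.


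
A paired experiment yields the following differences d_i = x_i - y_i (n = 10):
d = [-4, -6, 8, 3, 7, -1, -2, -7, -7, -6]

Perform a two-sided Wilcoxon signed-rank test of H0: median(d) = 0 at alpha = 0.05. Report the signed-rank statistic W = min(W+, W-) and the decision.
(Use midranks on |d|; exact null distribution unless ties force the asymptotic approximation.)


Step 1: Drop any zero differences (none here) and take |d_i|.
|d| = [4, 6, 8, 3, 7, 1, 2, 7, 7, 6]
Step 2: Midrank |d_i| (ties get averaged ranks).
ranks: |4|->4, |6|->5.5, |8|->10, |3|->3, |7|->8, |1|->1, |2|->2, |7|->8, |7|->8, |6|->5.5
Step 3: Attach original signs; sum ranks with positive sign and with negative sign.
W+ = 10 + 3 + 8 = 21
W- = 4 + 5.5 + 1 + 2 + 8 + 8 + 5.5 = 34
(Check: W+ + W- = 55 should equal n(n+1)/2 = 55.)
Step 4: Test statistic W = min(W+, W-) = 21.
Step 5: Ties in |d|, so use the tie-corrected normal approximation.
        E[W] = n(n+1)/4 = 10*11/4 = 27.5.
        Tie groups: |d|=6 (t=2), |d|=7 (t=3); sum(t^3 - t) = 30.
        Var[W] = n(n+1)(2n+1)/24 - sum(t^3-t)/48 = 2310/24 - 30/48 = 95.625.
        z = (W - E[W]) / sqrt(Var[W]) = (21 - 27.5) / 9.7788 = -0.6647.
        Two-sided p = 2*Phi(z) = 0.506240.
Step 6: alpha = 0.05. fail to reject H0.

W+ = 21, W- = 34, W = min = 21, p = 0.506240, fail to reject H0.
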